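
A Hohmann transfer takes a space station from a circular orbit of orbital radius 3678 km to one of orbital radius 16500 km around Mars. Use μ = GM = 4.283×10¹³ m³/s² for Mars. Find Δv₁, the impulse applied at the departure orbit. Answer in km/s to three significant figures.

r₁ = 3678 km = 3.678×10⁶ m.
r₂ = 16500 km = 1.650×10⁷ m.
Transfer ellipse a_t = (r₁ + r₂)/2 = 1.009×10⁷ m.
At r₁: circular v_c1 = √(μ/r₁) = 3412 m/s; transfer-periapsis v_p = √[μ(2/r₁ − 1/a_t)] = 4364 m/s.
Δv₁ = v_p − v_c1 = 951.5 m/s.
= 0.9515 km/s.

Δv ≈ 0.952 km/s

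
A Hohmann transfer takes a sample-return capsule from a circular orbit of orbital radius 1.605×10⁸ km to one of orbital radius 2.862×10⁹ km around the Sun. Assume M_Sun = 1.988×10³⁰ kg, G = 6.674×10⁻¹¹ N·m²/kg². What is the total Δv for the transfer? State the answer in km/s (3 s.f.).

μ = GM = 6.674×10⁻¹¹ × 1.988×10³⁰ = 1.327×10²⁰ m³/s².
r₁ = 1.605×10⁸ km = 1.605×10¹¹ m.
r₂ = 2.862×10⁹ km = 2.862×10¹² m.
Transfer ellipse a_t = (r₁ + r₂)/2 = 1.511×10¹² m.
At r₁: circular v_c1 = √(μ/r₁) = 28750 m/s; transfer-perihelion v_p = √[μ(2/r₁ − 1/a_t)] = 39570 m/s.
Δv₁ = v_p − v_c1 = 10820 m/s.
At r₂: circular v_c2 = √(μ/r₂) = 6809 m/s; transfer-aphelion v_a = √[μ(2/r₂ − 1/a_t)] = 2219 m/s.
Δv₂ = v_c2 − v_a = 4590 m/s.
Total Δv = Δv₁ + Δv₂ = 15400 m/s = 15.40 km/s.

Δv_total ≈ 15.4 km/s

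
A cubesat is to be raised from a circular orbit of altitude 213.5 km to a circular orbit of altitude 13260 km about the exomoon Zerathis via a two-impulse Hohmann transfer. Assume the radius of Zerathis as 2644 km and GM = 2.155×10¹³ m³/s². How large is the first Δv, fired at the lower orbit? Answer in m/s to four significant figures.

r₁ = 2644 + 213.5 = 2857.5 km = 2.8575×10⁶ m.
r₂ = 2644 + 13260 = 15904 km = 1.5904×10⁷ m.
Transfer ellipse a_t = (r₁ + r₂)/2 = 9.381×10⁶ m.
At r₁: circular v_c1 = √(μ/r₁) = 2746 m/s; transfer-periapsis v_p = √[μ(2/r₁ − 1/a_t)] = 3576 m/s.
Δv₁ = v_p − v_c1 = 829.5 m/s.

Δv ≈ 829.5 m/s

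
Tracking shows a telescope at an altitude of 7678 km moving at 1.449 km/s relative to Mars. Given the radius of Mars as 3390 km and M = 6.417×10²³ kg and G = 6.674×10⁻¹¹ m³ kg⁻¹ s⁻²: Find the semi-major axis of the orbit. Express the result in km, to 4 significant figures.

a ≈ 7594 km

μ = GM = 6.674×10⁻¹¹ × 6.417×10²³ = 4.283×10¹³ m³/s².
r = 3390 + 7678 = 11068 km = 1.107×10⁷ m.
Vis-viva rearranged: 1/a = 2/r − v²/μ = 1.807×10⁻⁷ − 4.903×10⁻⁸ = 1.317×10⁻⁷ m⁻¹.
a = 7.594×10⁶ m = 7594.4 km.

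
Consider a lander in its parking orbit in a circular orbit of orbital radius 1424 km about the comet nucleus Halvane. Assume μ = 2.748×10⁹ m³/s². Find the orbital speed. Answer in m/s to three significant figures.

v ≈ 43.9 m/s

r = 1424 km = 1.424×10⁶ m.
For a circular orbit v = √(μ/r) = √(2.748×10⁹ / 1.424×10⁶) = √(1.930×10³) = 43.93 m/s.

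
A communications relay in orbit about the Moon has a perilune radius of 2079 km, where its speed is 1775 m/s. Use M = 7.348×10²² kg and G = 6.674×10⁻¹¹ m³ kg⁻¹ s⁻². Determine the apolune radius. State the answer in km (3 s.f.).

μ = GM = 6.674×10⁻¹¹ × 7.348×10²² = 4.904×10¹² m³/s².
r_p = 2.079×10⁶ m.
Specific energy ε = v²/2 − μ/r = -7.835×10⁵ J/kg, so a = −μ/(2ε) = 3.129×10⁶ m.
The apsides satisfy r_p + r_a = 2a, so the apolune radius is 2a − r_p = 4.180×10⁶ m = 4179.8 km.

apolune radius ≈ 4180 km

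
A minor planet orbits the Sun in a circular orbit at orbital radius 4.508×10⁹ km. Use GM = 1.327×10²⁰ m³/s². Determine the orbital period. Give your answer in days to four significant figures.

T ≈ 60420 days

r = 4.508×10⁹ km = 4.508×10¹² m.
Kepler's third law: T = 2π√(r³/μ) = 2π√((4.508×10¹²)³ / 1.327×10²⁰).
r³/μ = 6.904×10¹⁷ s², so T = 2π × 8.309×10⁸ = 5.221×10⁹ s.
Converting: 5.221×10⁹ s ÷ 86400 = 60420 days.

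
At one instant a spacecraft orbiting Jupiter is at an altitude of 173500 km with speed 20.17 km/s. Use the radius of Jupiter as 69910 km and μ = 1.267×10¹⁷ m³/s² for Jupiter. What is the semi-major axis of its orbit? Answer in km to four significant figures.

r = 69910 + 173500 = 2.4341×10⁵ km = 2.434×10⁸ m.
Vis-viva rearranged: 1/a = 2/r − v²/μ = 8.217×10⁻⁹ − 3.211×10⁻⁹ = 5.006×10⁻⁹ m⁻¹.
a = 1.998×10⁸ m = 1.9978×10⁵ km.

a ≈ 1.998×10⁵ km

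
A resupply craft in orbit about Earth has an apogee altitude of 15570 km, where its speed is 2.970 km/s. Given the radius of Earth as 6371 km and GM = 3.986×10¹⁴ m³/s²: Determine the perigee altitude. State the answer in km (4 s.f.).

r_a = 6371 + 15570 = 21941 km = 2.194×10⁷ m.
Specific energy ε = v²/2 − μ/r = -1.376×10⁷ J/kg, so a = −μ/(2ε) = 1.449×10⁷ m.
The apsides satisfy r_p + r_a = 2a, so the perigee radius is 2a − r_a = 7.034×10⁶ m = 7034.5 km.
Perigee altitude = 7034.5 − 6371 = 663.49 km.

perigee altitude ≈ 663.5 km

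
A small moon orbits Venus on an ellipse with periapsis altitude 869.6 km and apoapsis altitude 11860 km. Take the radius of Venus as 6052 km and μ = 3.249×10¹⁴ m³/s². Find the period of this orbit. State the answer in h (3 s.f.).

T ≈ 4.24 h

r_p = 6052 + 869.6 = 6921.6 km = 6.9216×10⁶ m.
r_a = 6052 + 11860 = 17912 km = 1.7912×10⁷ m.
Semi-major axis a = (r_p + r_a)/2 = (6921.6 + 17912)/2 = 12417 km = 1.242×10⁷ m.
By Kepler's third law T = 2π√(a³/μ) = 2π × 2.427×10³ = 1.525×10⁴ s.
= 4.237 h.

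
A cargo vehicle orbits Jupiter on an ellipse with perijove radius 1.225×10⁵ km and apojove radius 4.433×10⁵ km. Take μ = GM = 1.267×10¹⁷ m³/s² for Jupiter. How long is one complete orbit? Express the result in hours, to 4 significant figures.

Semi-major axis a = (r_p + r_a)/2 = (1.2250×10⁵ + 4.4330×10⁵)/2 = 2.8290×10⁵ km = 2.829×10⁸ m.
By Kepler's third law T = 2π√(a³/μ) = 2π × 1.337×10⁴ = 8.399×10⁴ s.
= 23.33 hours.

T ≈ 23.33 hours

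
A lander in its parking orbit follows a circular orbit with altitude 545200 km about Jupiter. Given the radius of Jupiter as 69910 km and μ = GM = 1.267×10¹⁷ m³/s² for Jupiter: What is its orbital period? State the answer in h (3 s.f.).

T ≈ 74.8 h

r = 69910 + 545200 = 615110 km = 6.1511×10⁸ m.
Kepler's third law: T = 2π√(r³/μ) = 2π√((6.151×10⁸)³ / 1.267×10¹⁷).
r³/μ = 1.837×10⁹ s², so T = 2π × 4.286×10⁴ = 2.693×10⁵ s.
Converting: 2.693×10⁵ s ÷ 3600 = 74.80 h.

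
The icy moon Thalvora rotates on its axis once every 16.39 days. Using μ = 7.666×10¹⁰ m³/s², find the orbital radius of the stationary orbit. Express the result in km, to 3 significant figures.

r_sync ≈ 15700 km

T = 16.39 days = 1.416×10⁶ s.
A synchronous orbit has period T, so by Kepler's third law a = (μT²/4π²)^(1/3).
μT²/4π² = 7.666×10¹⁰ × (1.416×10⁶)² / 39.48 = 3.894×10²¹ m³.
a = 1.573×10⁷ m = 15733 km.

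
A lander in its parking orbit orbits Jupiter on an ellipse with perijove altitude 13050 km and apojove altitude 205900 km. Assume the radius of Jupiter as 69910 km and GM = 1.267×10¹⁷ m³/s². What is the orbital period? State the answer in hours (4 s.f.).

r_p = 69910 + 13050 = 82960 km = 8.2960×10⁷ m.
r_a = 69910 + 205900 = 275810 km = 2.7581×10⁸ m.
Semi-major axis a = (r_p + r_a)/2 = (82960 + 2.7581×10⁵)/2 = 1.7938×10⁵ km = 1.794×10⁸ m.
By Kepler's third law T = 2π√(a³/μ) = 2π × 6.750×10³ = 4.241×10⁴ s.
= 11.78 hours.

T ≈ 11.78 hours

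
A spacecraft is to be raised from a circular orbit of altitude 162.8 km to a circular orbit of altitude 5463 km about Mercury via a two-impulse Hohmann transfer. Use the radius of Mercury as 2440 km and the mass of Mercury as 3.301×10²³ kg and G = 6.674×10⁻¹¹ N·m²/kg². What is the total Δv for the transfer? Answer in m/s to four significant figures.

μ = GM = 6.674×10⁻¹¹ × 3.301×10²³ = 2.203×10¹³ m³/s².
r₁ = 2440 + 162.8 = 2602.8 km = 2.6028×10⁶ m.
r₂ = 2440 + 5463 = 7903.0 km = 7.9030×10⁶ m.
Transfer ellipse a_t = (r₁ + r₂)/2 = 5.253×10⁶ m.
At r₁: circular v_c1 = √(μ/r₁) = 2909 m/s; transfer-periherm v_p = √[μ(2/r₁ − 1/a_t)] = 3569 m/s.
Δv₁ = v_p − v_c1 = 659.2 m/s.
At r₂: circular v_c2 = √(μ/r₂) = 1670 m/s; transfer-apoherm v_a = √[μ(2/r₂ − 1/a_t)] = 1175 m/s.
Δv₂ = v_c2 − v_a = 494.4 m/s.
Total Δv = Δv₁ + Δv₂ = 1154 m/s.

Δv_total ≈ 1154 m/s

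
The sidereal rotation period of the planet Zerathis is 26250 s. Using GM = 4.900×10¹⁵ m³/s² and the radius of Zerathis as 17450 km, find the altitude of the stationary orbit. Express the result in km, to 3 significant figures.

h_sync ≈ 26600 km

A synchronous orbit has period T, so by Kepler's third law a = (μT²/4π²)^(1/3).
μT²/4π² = 4.900×10¹⁵ × (2.625×10⁴)² / 39.48 = 8.553×10²² m³.
a = 4.406×10⁷ m = 44059 km.
Altitude h = a − R = 44059 − 17450 = 26609 km.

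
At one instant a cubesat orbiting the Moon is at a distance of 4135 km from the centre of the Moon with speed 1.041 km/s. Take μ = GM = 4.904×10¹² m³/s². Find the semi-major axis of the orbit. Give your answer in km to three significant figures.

a ≈ 3810 km

r = 4.135×10⁶ m.
Specific orbital energy ε = v²/2 − μ/r = (1041)²/2 − 4.904×10¹²/4.135×10⁶ = -6.441×10⁵ J/kg.
Since ε = −μ/(2a), a = −μ/(2ε) = 3.807×10⁶ m = 3806.7 km.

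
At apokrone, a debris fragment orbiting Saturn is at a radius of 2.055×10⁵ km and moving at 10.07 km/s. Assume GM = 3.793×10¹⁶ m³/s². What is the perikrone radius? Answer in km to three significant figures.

perikrone radius ≈ 77800 km

r_a = 2.055×10⁸ m.
Specific energy ε = v²/2 − μ/r = -1.339×10⁸ J/kg, so a = −μ/(2ε) = 1.417×10⁸ m.
The apsides satisfy r_p + r_a = 2a, so the perikrone radius is 2a − r_a = 7.783×10⁷ m = 77831 km.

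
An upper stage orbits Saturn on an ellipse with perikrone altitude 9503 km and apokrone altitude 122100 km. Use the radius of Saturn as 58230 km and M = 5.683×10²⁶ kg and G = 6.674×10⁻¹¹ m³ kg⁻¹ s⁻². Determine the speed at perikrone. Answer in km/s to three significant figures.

μ = GM = 6.674×10⁻¹¹ × 5.683×10²⁶ = 3.793×10¹⁶ m³/s².
r_p = 58230 + 9503 = 67733 km = 6.7733×10⁷ m.
r_a = 58230 + 122100 = 180330 km = 1.8033×10⁸ m.
Semi-major axis a = (r_p + r_a)/2 = 1.2403×10⁵ km = 1.240×10⁸ m.
Vis-viva: v² = μ(2/r − 1/a) = 3.793×10¹⁶ × (2.953×10⁻⁸ − 8.062×10⁻⁹) = 8.141×10⁸ m²/s².
v = 28530 m/s = 28.53 km/s.

v ≈ 28.5 km/s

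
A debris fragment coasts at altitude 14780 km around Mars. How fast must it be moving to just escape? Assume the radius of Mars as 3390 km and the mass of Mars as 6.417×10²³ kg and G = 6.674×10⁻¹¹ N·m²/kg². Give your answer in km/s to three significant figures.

v_esc ≈ 2.17 km/s

μ = GM = 6.674×10⁻¹¹ × 6.417×10²³ = 4.283×10¹³ m³/s².
r = 3390 + 14780 = 18170 km = 1.8170×10⁷ m.
Escape speed v_esc = √(2μ/r) = √(2 × 4.283×10¹³ / 1.817×10⁷) = √(4.714×10⁶) = 2171 m/s.
= 2.171 km/s.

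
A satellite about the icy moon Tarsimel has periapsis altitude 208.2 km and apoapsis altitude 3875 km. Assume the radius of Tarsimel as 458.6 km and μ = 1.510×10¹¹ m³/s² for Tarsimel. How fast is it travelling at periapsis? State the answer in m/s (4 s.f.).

r_p = 458.6 + 208.2 = 666.80 km = 6.6680×10⁵ m.
r_a = 458.6 + 3875 = 4333.6 km = 4.3336×10⁶ m.
Semi-major axis a = (r_p + r_a)/2 = 2500.2 km = 2.500×10⁶ m.
Vis-viva: v² = μ(2/r − 1/a) = 1.510×10¹¹ × (2.999×10⁻⁶ − 4.000×10⁻⁷) = 3.925×10⁵ m²/s².
v = 626.5 m/s.

v ≈ 626.5 m/s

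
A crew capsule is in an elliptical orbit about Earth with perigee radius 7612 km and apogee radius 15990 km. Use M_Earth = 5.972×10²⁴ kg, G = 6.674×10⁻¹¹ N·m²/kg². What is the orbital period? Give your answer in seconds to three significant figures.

T ≈ 12800 seconds

μ = GM = 6.674×10⁻¹¹ × 5.972×10²⁴ = 3.986×10¹⁴ m³/s².
Semi-major axis a = (r_p + r_a)/2 = (7612.0 + 15990)/2 = 11801 km = 1.180×10⁷ m.
By Kepler's third law T = 2π√(a³/μ) = 2π × 2.031×10³ = 1.276×10⁴ s.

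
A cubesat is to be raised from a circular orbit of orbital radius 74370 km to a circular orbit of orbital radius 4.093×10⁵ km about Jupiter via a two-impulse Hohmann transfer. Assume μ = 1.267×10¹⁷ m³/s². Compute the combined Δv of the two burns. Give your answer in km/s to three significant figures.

Δv_total ≈ 20.3 km/s

r₁ = 74370 km = 7.437×10⁷ m.
r₂ = 4.093×10⁵ km = 4.093×10⁸ m.
Transfer ellipse a_t = (r₁ + r₂)/2 = 2.418×10⁸ m.
At r₁: circular v_c1 = √(μ/r₁) = 41280 m/s; transfer-perijove v_p = √[μ(2/r₁ − 1/a_t)] = 53700 m/s.
Δv₁ = v_p − v_c1 = 12420 m/s.
At r₂: circular v_c2 = √(μ/r₂) = 17590 m/s; transfer-apojove v_a = √[μ(2/r₂ − 1/a_t)] = 9757 m/s.
Δv₂ = v_c2 − v_a = 7837 m/s.
Total Δv = Δv₁ + Δv₂ = 20260 m/s = 20.26 km/s.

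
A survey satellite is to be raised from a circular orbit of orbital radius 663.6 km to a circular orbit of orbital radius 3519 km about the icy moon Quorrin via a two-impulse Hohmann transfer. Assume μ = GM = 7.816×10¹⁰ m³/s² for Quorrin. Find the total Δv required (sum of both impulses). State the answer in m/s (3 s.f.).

r₁ = 663.6 km = 6.636×10⁵ m.
r₂ = 3519 km = 3.519×10⁶ m.
Transfer ellipse a_t = (r₁ + r₂)/2 = 2.091×10⁶ m.
At r₁: circular v_c1 = √(μ/r₁) = 343.2 m/s; transfer-periapsis v_p = √[μ(2/r₁ − 1/a_t)] = 445.2 m/s.
Δv₁ = v_p − v_c1 = 102.0 m/s.
At r₂: circular v_c2 = √(μ/r₂) = 149.0 m/s; transfer-apoapsis v_a = √[μ(2/r₂ − 1/a_t)] = 83.95 m/s.
Δv₂ = v_c2 − v_a = 65.08 m/s.
Total Δv = Δv₁ + Δv₂ = 167.1 m/s.

Δv_total ≈ 167 m/s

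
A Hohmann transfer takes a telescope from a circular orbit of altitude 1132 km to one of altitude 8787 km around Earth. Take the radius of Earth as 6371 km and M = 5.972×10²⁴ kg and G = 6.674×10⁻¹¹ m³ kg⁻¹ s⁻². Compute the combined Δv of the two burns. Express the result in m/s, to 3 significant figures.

μ = GM = 6.674×10⁻¹¹ × 5.972×10²⁴ = 3.986×10¹⁴ m³/s².
r₁ = 6371 + 1132 = 7503.0 km = 7.5030×10⁶ m.
r₂ = 6371 + 8787 = 15158 km = 1.5158×10⁷ m.
Transfer ellipse a_t = (r₁ + r₂)/2 = 1.133×10⁷ m.
At r₁: circular v_c1 = √(μ/r₁) = 7288 m/s; transfer-perigee v_p = √[μ(2/r₁ − 1/a_t)] = 8430 m/s.
Δv₁ = v_p − v_c1 = 1142 m/s.
At r₂: circular v_c2 = √(μ/r₂) = 5128 m/s; transfer-apogee v_a = √[μ(2/r₂ − 1/a_t)] = 4173 m/s.
Δv₂ = v_c2 − v_a = 955.0 m/s.
Total Δv = Δv₁ + Δv₂ = 2097 m/s.

Δv_total ≈ 2100 m/s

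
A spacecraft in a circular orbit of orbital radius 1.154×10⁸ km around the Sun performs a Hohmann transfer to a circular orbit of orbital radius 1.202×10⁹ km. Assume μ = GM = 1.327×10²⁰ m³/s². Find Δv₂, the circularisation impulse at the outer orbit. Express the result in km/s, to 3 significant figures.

Δv ≈ 6.11 km/s

r₁ = 1.154×10⁸ km = 1.154×10¹¹ m.
r₂ = 1.202×10⁹ km = 1.202×10¹² m.
Transfer ellipse a_t = (r₁ + r₂)/2 = 6.587×10¹¹ m.
At r₁: circular v_c1 = √(μ/r₁) = 33910 m/s; transfer-perihelion v_p = √[μ(2/r₁ − 1/a_t)] = 45810 m/s.
At r₂: circular v_c2 = √(μ/r₂) = 10510 m/s; transfer-aphelion v_a = √[μ(2/r₂ − 1/a_t)] = 4398 m/s.
Δv₂ = v_c2 − v_a = 6109 m/s.
= 6.109 km/s.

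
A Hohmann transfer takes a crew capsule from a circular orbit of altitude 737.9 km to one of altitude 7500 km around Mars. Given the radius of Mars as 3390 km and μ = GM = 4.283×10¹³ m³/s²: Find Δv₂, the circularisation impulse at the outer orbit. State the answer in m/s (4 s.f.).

Δv ≈ 512.8 m/s

r₁ = 3390 + 737.9 = 4127.9 km = 4.1279×10⁶ m.
r₂ = 3390 + 7500 = 10890 km = 1.0890×10⁷ m.
Transfer ellipse a_t = (r₁ + r₂)/2 = 7.509×10⁶ m.
At r₁: circular v_c1 = √(μ/r₁) = 3221 m/s; transfer-periapsis v_p = √[μ(2/r₁ − 1/a_t)] = 3879 m/s.
At r₂: circular v_c2 = √(μ/r₂) = 1983 m/s; transfer-apoapsis v_a = √[μ(2/r₂ − 1/a_t)] = 1470 m/s.
Δv₂ = v_c2 − v_a = 512.8 m/s.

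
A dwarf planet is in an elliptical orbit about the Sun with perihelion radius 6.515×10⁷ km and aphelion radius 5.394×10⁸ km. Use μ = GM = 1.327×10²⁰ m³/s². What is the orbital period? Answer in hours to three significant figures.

Semi-major axis a = (r_p + r_a)/2 = (6.5150×10⁷ + 5.3940×10⁸)/2 = 3.0228×10⁸ km = 3.023×10¹¹ m.
By Kepler's third law T = 2π√(a³/μ) = 2π × 1.443×10⁷ = 9.065×10⁷ s.
= 25180 hours.

T ≈ 25200 hours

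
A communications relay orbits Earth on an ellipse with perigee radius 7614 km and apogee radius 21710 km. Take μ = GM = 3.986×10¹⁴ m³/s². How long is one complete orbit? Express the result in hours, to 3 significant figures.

Semi-major axis a = (r_p + r_a)/2 = (7614.0 + 21710)/2 = 14662 km = 1.466×10⁷ m.
By Kepler's third law T = 2π√(a³/μ) = 2π × 2.812×10³ = 1.767×10⁴ s.
= 4.908 hours.

T ≈ 4.91 hours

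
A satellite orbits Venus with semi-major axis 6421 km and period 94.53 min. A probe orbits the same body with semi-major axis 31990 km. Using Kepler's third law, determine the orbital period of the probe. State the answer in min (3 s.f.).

Kepler's third law: T² ∝ a³, so T₂ = T₁ (a₂/a₁)^(3/2).
a₂/a₁ = 4.982, (a₂/a₁)^(3/2) = 11.12.
T₂ = 94.53 × 11.12 = 1051 min.

T₂ ≈ 1050 min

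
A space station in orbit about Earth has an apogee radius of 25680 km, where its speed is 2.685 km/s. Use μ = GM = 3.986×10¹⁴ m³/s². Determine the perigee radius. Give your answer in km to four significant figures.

r_a = 2.568×10⁷ m.
Specific energy ε = v²/2 − μ/r = -1.192×10⁷ J/kg, so a = −μ/(2ε) = 1.672×10⁷ m.
The apsides satisfy r_p + r_a = 2a, so the perigee radius is 2a − r_a = 7.767×10⁶ m = 7767.5 km.

perigee radius ≈ 7767 km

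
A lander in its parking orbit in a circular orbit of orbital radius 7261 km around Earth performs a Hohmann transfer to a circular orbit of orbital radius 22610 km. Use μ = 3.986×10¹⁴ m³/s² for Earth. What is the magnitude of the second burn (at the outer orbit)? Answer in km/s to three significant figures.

r₁ = 7261 km = 7.261×10⁶ m.
r₂ = 22610 km = 2.261×10⁷ m.
Transfer ellipse a_t = (r₁ + r₂)/2 = 1.494×10⁷ m.
At r₁: circular v_c1 = √(μ/r₁) = 7409 m/s; transfer-perigee v_p = √[μ(2/r₁ − 1/a_t)] = 9116 m/s.
At r₂: circular v_c2 = √(μ/r₂) = 4199 m/s; transfer-apogee v_a = √[μ(2/r₂ − 1/a_t)] = 2928 m/s.
Δv₂ = v_c2 − v_a = 1271 m/s.
= 1.271 km/s.

Δv ≈ 1.27 km/s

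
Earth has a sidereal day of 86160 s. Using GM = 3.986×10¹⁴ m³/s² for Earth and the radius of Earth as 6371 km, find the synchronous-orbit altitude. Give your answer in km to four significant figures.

h_sync ≈ 35790 km

A synchronous orbit has period T, so by Kepler's third law a = (μT²/4π²)^(1/3).
μT²/4π² = 3.986×10¹⁴ × (8.616×10⁴)² / 39.48 = 7.495×10²² m³.
a = 4.216×10⁷ m = 42163 km.
Altitude h = a − R = 42163 − 6371 = 35792 km.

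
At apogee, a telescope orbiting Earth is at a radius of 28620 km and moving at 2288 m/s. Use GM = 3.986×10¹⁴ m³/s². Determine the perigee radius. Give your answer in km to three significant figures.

perigee radius ≈ 6620 km

r_a = 2.862×10⁷ m.
Specific energy ε = v²/2 − μ/r = -1.131×10⁷ J/kg, so a = −μ/(2ε) = 1.762×10⁷ m.
The apsides satisfy r_p + r_a = 2a, so the perigee radius is 2a − r_a = 6.624×10⁶ m = 6623.6 km.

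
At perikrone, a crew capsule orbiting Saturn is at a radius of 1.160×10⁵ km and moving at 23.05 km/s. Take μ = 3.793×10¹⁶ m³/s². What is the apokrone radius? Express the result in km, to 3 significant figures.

r_p = 1.160×10⁸ m.
Specific energy ε = v²/2 − μ/r = -6.133×10⁷ J/kg, so a = −μ/(2ε) = 3.092×10⁸ m.
The apsides satisfy r_p + r_a = 2a, so the apokrone radius is 2a − r_p = 5.024×10⁸ m = 5.0244×10⁵ km.

apokrone radius ≈ 5.02×10⁵ km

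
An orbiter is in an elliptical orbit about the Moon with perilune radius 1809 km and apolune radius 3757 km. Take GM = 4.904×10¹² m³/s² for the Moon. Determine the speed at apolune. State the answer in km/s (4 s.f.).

Semi-major axis a = (r_p + r_a)/2 = 2783.0 km = 2.783×10⁶ m.
Vis-viva: v² = μ(2/r − 1/a) = 4.904×10¹² × (5.323×10⁻⁷ − 3.593×10⁻⁷) = 8.485×10⁵ m²/s².
v = 921.1 m/s = 0.9211 km/s.

v ≈ 0.9211 km/s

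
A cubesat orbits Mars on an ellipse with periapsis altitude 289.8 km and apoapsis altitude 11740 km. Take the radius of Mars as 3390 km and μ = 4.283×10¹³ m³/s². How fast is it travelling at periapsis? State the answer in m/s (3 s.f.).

r_p = 3390 + 289.8 = 3679.8 km = 3.6798×10⁶ m.
r_a = 3390 + 11740 = 15130 km = 1.5130×10⁷ m.
Semi-major axis a = (r_p + r_a)/2 = 9404.9 km = 9.405×10⁶ m.
Vis-viva: v² = μ(2/r − 1/a) = 4.283×10¹³ × (5.435×10⁻⁷ − 1.063×10⁻⁷) = 1.872×10⁷ m²/s².
v = 4327 m/s.

v ≈ 4330 m/s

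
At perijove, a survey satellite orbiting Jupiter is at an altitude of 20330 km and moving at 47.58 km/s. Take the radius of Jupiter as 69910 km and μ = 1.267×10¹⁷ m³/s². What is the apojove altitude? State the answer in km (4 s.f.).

r_p = 69910 + 20330 = 90240 km = 9.024×10⁷ m.
Specific energy ε = v²/2 − μ/r = -2.721×10⁸ J/kg, so a = −μ/(2ε) = 2.328×10⁸ m.
The apsides satisfy r_p + r_a = 2a, so the apojove radius is 2a − r_p = 3.754×10⁸ m = 3.7539×10⁵ km.
Apojove altitude = 3.7539×10⁵ − 69910 = 3.0548×10⁵ km.

apojove altitude ≈ 3.055×10⁵ km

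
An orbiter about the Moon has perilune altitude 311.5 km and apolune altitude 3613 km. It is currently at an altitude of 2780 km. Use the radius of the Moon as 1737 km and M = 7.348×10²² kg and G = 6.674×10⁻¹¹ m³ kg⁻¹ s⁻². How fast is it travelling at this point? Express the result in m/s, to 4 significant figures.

v ≈ 919.6 m/s

μ = GM = 6.674×10⁻¹¹ × 7.348×10²² = 4.904×10¹² m³/s².
r_p = 1737 + 311.5 = 2048.5 km = 2.0485×10⁶ m.
r_a = 1737 + 3613 = 5350.0 km = 5.3500×10⁶ m.
r = 1737 + 2780 = 4517.0 km = 4.517×10⁶ m.
Semi-major axis a = (r_p + r_a)/2 = 3699.2 km = 3.699×10⁶ m.
Vis-viva: v² = μ(2/r − 1/a) = 4.904×10¹² × (4.428×10⁻⁷ − 2.703×10⁻⁷) = 8.457×10⁵ m²/s².
v = 919.6 m/s.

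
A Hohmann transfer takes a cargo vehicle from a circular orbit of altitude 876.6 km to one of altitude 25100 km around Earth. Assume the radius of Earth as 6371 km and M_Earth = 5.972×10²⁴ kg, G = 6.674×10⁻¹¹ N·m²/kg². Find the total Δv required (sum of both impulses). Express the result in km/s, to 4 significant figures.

μ = GM = 6.674×10⁻¹¹ × 5.972×10²⁴ = 3.986×10¹⁴ m³/s².
r₁ = 6371 + 876.6 = 7247.6 km = 7.2476×10⁶ m.
r₂ = 6371 + 25100 = 31471 km = 3.1471×10⁷ m.
Transfer ellipse a_t = (r₁ + r₂)/2 = 1.936×10⁷ m.
At r₁: circular v_c1 = √(μ/r₁) = 7416 m/s; transfer-perigee v_p = √[μ(2/r₁ − 1/a_t)] = 9455 m/s.
Δv₁ = v_p − v_c1 = 2039 m/s.
At r₂: circular v_c2 = √(μ/r₂) = 3559 m/s; transfer-apogee v_a = √[μ(2/r₂ − 1/a_t)] = 2177 m/s.
Δv₂ = v_c2 − v_a = 1381 m/s.
Total Δv = Δv₁ + Δv₂ = 3421 m/s = 3.421 km/s.

Δv_total ≈ 3.421 km/s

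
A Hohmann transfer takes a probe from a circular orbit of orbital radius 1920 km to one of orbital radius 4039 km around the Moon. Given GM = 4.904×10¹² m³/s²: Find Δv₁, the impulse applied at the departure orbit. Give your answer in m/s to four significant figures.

Δv ≈ 262.6 m/s

r₁ = 1920 km = 1.920×10⁶ m.
r₂ = 4039 km = 4.039×10⁶ m.
Transfer ellipse a_t = (r₁ + r₂)/2 = 2.980×10⁶ m.
At r₁: circular v_c1 = √(μ/r₁) = 1598 m/s; transfer-perilune v_p = √[μ(2/r₁ − 1/a_t)] = 1861 m/s.
Δv₁ = v_p − v_c1 = 262.6 m/s.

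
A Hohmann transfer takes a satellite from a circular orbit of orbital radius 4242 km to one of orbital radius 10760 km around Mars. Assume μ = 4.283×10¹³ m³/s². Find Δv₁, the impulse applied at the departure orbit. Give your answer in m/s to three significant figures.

r₁ = 4242 km = 4.242×10⁶ m.
r₂ = 10760 km = 1.076×10⁷ m.
Transfer ellipse a_t = (r₁ + r₂)/2 = 7.501×10⁶ m.
At r₁: circular v_c1 = √(μ/r₁) = 3178 m/s; transfer-periapsis v_p = √[μ(2/r₁ − 1/a_t)] = 3806 m/s.
Δv₁ = v_p − v_c1 = 628.2 m/s.

Δv ≈ 628 m/s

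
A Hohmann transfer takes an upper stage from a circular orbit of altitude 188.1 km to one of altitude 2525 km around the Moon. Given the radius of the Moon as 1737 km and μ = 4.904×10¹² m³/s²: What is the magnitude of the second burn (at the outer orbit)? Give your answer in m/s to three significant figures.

r₁ = 1737 + 188.1 = 1925.1 km = 1.9251×10⁶ m.
r₂ = 1737 + 2525 = 4262.0 km = 4.2620×10⁶ m.
Transfer ellipse a_t = (r₁ + r₂)/2 = 3.094×10⁶ m.
At r₁: circular v_c1 = √(μ/r₁) = 1596 m/s; transfer-perilune v_p = √[μ(2/r₁ − 1/a_t)] = 1873 m/s.
At r₂: circular v_c2 = √(μ/r₂) = 1073 m/s; transfer-apolune v_a = √[μ(2/r₂ − 1/a_t)] = 846.2 m/s.
Δv₂ = v_c2 − v_a = 226.5 m/s.

Δv ≈ 226 m/s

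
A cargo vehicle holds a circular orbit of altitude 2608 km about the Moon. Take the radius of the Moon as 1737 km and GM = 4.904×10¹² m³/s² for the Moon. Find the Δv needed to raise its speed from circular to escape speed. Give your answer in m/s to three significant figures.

r = 1737 + 2608 = 4345.0 km = 4.3450×10⁶ m.
Circular speed v_c = √(μ/r) = 1062 m/s.
Escape speed v_esc = √(2μ/r) = √2 × v_c = 1502 m/s.
Δv = v_esc − v_c = 440.1 m/s.

Δv ≈ 440 m/s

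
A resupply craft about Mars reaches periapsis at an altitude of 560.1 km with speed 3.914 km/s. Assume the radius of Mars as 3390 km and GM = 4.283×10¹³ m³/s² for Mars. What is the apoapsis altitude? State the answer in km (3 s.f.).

apoapsis altitude ≈ 6120 km

r_p = 3390 + 560.1 = 3950.1 km = 3.950×10⁶ m.
Specific energy ε = v²/2 − μ/r = -3.183×10⁶ J/kg, so a = −μ/(2ε) = 6.728×10⁶ m.
The apsides satisfy r_p + r_a = 2a, so the apoapsis radius is 2a − r_p = 9.505×10⁶ m = 9505.5 km.
Apoapsis altitude = 9505.5 − 3390 = 6115.5 km.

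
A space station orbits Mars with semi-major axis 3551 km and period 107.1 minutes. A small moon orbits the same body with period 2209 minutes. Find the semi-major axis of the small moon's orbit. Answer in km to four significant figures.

a₂ ≈ 26710 km

Kepler's third law: a³ ∝ T², so a₂ = a₁ (T₂/T₁)^(2/3).
T₂/T₁ = 20.63, (T₂/T₁)^(2/3) = 7.521.
a₂ = 3551 × 7.521 = 26710 km.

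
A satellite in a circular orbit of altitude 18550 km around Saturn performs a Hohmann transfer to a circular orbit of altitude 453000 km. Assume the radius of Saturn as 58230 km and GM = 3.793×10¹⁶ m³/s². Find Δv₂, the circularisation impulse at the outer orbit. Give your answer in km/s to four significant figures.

Δv ≈ 4.212 km/s

r₁ = 58230 + 18550 = 76780 km = 7.6780×10⁷ m.
r₂ = 58230 + 453000 = 511230 km = 5.1123×10⁸ m.
Transfer ellipse a_t = (r₁ + r₂)/2 = 2.940×10⁸ m.
At r₁: circular v_c1 = √(μ/r₁) = 22230 m/s; transfer-perikrone v_p = √[μ(2/r₁ − 1/a_t)] = 29310 m/s.
At r₂: circular v_c2 = √(μ/r₂) = 8614 m/s; transfer-apokrone v_a = √[μ(2/r₂ − 1/a_t)] = 4402 m/s.
Δv₂ = v_c2 − v_a = 4212 m/s.
= 4.212 km/s.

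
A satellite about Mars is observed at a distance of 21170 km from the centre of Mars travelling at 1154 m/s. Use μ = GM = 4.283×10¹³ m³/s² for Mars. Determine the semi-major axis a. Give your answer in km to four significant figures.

r = 2.117×10⁷ m.
Specific orbital energy ε = v²/2 − μ/r = (1154)²/2 − 4.283×10¹³/2.117×10⁷ = -1.357×10⁶ J/kg.
Since ε = −μ/(2a), a = −μ/(2ε) = 1.578×10⁷ m = 15778 km.

a ≈ 15780 km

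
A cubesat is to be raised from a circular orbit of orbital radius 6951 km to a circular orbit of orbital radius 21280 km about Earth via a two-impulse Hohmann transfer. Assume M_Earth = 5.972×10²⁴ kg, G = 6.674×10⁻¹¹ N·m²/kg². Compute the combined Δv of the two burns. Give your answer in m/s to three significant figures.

Δv_total ≈ 3020 m/s

μ = GM = 6.674×10⁻¹¹ × 5.972×10²⁴ = 3.986×10¹⁴ m³/s².
r₁ = 6951 km = 6.951×10⁶ m.
r₂ = 21280 km = 2.128×10⁷ m.
Transfer ellipse a_t = (r₁ + r₂)/2 = 1.412×10⁷ m.
At r₁: circular v_c1 = √(μ/r₁) = 7572 m/s; transfer-perigee v_p = √[μ(2/r₁ − 1/a_t)] = 9298 m/s.
Δv₁ = v_p − v_c1 = 1725 m/s.
At r₂: circular v_c2 = √(μ/r₂) = 4328 m/s; transfer-apogee v_a = √[μ(2/r₂ − 1/a_t)] = 3037 m/s.
Δv₂ = v_c2 − v_a = 1291 m/s.
Total Δv = Δv₁ + Δv₂ = 3016 m/s.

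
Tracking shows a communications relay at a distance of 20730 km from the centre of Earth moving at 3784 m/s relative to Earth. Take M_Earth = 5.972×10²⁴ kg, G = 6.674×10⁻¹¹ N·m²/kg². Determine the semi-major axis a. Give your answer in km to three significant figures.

a ≈ 16500 km

μ = GM = 6.674×10⁻¹¹ × 5.972×10²⁴ = 3.986×10¹⁴ m³/s².
r = 2.073×10⁷ m.
Vis-viva rearranged: 1/a = 2/r − v²/μ = 9.648×10⁻⁸ − 3.592×10⁻⁸ = 6.055×10⁻⁸ m⁻¹.
a = 1.651×10⁷ m = 16514 km.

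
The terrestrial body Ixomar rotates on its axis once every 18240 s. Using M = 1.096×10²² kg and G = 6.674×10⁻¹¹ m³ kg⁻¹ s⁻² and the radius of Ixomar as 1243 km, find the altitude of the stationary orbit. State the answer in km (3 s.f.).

μ = GM = 6.674×10⁻¹¹ × 1.096×10²² = 7.315×10¹¹ m³/s².
A synchronous orbit has period T, so by Kepler's third law a = (μT²/4π²)^(1/3).
μT²/4π² = 7.315×10¹¹ × (1.824×10⁴)² / 39.48 = 6.164×10¹⁸ m³.
a = 1.834×10⁶ m = 1833.6 km.
Altitude h = a − R = 1833.6 − 1243 = 590.56 km.

h_sync ≈ 591 km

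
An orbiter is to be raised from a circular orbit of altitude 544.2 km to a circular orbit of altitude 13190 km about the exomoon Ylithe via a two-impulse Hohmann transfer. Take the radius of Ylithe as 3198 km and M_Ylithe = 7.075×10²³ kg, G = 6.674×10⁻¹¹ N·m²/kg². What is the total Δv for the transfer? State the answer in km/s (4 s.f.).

Δv_total ≈ 1.643 km/s

μ = GM = 6.674×10⁻¹¹ × 7.075×10²³ = 4.722×10¹³ m³/s².
r₁ = 3198 + 544.2 = 3742.2 km = 3.7422×10⁶ m.
r₂ = 3198 + 13190 = 16388 km = 1.6388×10⁷ m.
Transfer ellipse a_t = (r₁ + r₂)/2 = 1.007×10⁷ m.
At r₁: circular v_c1 = √(μ/r₁) = 3552 m/s; transfer-periapsis v_p = √[μ(2/r₁ − 1/a_t)] = 4533 m/s.
Δv₁ = v_p − v_c1 = 980.4 m/s.
At r₂: circular v_c2 = √(μ/r₂) = 1697 m/s; transfer-apoapsis v_a = √[μ(2/r₂ − 1/a_t)] = 1035 m/s.
Δv₂ = v_c2 − v_a = 662.4 m/s.
Total Δv = Δv₁ + Δv₂ = 1643 m/s = 1.643 km/s.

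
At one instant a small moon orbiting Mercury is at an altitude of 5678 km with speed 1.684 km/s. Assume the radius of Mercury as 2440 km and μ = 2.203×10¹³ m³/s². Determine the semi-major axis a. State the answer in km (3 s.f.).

r = 2440 + 5678 = 8118.0 km = 8.118×10⁶ m.
Specific orbital energy ε = v²/2 − μ/r = (1684)²/2 − 2.203×10¹³/8.118×10⁶ = -1.296×10⁶ J/kg.
Since ε = −μ/(2a), a = −μ/(2ε) = 8.501×10⁶ m = 8500.6 km.

a ≈ 8500 km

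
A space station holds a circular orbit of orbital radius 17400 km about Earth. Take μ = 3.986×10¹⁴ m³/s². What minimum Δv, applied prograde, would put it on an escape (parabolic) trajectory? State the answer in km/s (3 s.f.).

r = 17400 km = 1.740×10⁷ m.
Circular speed v_c = √(μ/r) = 4786 m/s.
Escape speed v_esc = √(2μ/r) = √2 × v_c = 6769 m/s.
Δv = v_esc − v_c = 1983 m/s = 1.983 km/s.

Δv ≈ 1.98 km/s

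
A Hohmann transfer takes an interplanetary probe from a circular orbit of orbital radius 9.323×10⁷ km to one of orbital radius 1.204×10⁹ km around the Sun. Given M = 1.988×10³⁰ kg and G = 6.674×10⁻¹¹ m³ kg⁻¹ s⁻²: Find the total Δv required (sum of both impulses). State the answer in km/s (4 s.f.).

μ = GM = 6.674×10⁻¹¹ × 1.988×10³⁰ = 1.327×10²⁰ m³/s².
r₁ = 9.323×10⁷ km = 9.323×10¹⁰ m.
r₂ = 1.204×10⁹ km = 1.204×10¹² m.
Transfer ellipse a_t = (r₁ + r₂)/2 = 6.486×10¹¹ m.
At r₁: circular v_c1 = √(μ/r₁) = 37720 m/s; transfer-perihelion v_p = √[μ(2/r₁ − 1/a_t)] = 51400 m/s.
Δv₁ = v_p − v_c1 = 13670 m/s.
At r₂: circular v_c2 = √(μ/r₂) = 10500 m/s; transfer-aphelion v_a = √[μ(2/r₂ − 1/a_t)] = 3980 m/s.
Δv₂ = v_c2 − v_a = 6518 m/s.
Total Δv = Δv₁ + Δv₂ = 20190 m/s = 20.19 km/s.

Δv_total ≈ 20.19 km/s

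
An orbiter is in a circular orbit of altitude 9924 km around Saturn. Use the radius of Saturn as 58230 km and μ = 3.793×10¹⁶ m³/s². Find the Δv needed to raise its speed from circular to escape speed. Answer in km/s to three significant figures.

r = 58230 + 9924 = 68154 km = 6.8154×10⁷ m.
Circular speed v_c = √(μ/r) = 23590 m/s.
Escape speed v_esc = √(2μ/r) = √2 × v_c = 33360 m/s.
Δv = v_esc − v_c = 9772 m/s = 9.772 km/s.

Δv ≈ 9.77 km/s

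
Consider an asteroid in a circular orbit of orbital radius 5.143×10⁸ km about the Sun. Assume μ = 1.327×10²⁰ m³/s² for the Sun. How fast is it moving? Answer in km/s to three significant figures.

r = 5.143×10⁸ km = 5.143×10¹¹ m.
For a circular orbit v = √(μ/r) = √(1.327×10²⁰ / 5.143×10¹¹) = √(2.580×10⁸) = 16060 m/s.
That is 16.06 km/s.

v ≈ 16.1 km/s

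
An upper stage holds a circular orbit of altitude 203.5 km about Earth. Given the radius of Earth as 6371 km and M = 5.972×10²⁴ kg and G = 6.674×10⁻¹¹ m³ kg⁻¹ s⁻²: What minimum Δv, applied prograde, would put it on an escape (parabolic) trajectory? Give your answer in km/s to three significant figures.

μ = GM = 6.674×10⁻¹¹ × 5.972×10²⁴ = 3.986×10¹⁴ m³/s².
r = 6371 + 203.5 = 6574.5 km = 6.5745×10⁶ m.
Circular speed v_c = √(μ/r) = 7786 m/s.
Escape speed v_esc = √(2μ/r) = √2 × v_c = 11010 m/s.
Δv = v_esc − v_c = 3225 m/s = 3.225 km/s.

Δv ≈ 3.23 km/s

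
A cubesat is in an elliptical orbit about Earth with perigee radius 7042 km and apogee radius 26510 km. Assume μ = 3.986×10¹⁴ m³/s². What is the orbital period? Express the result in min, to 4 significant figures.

T ≈ 360.4 min

Semi-major axis a = (r_p + r_a)/2 = (7042.0 + 26510)/2 = 16776 km = 1.678×10⁷ m.
By Kepler's third law T = 2π√(a³/μ) = 2π × 3.442×10³ = 2.162×10⁴ s.
= 360.4 min.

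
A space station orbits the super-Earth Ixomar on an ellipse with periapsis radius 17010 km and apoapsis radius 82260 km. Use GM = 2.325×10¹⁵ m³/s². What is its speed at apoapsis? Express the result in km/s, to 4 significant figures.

Semi-major axis a = (r_p + r_a)/2 = 49635 km = 4.964×10⁷ m.
Vis-viva: v² = μ(2/r − 1/a) = 2.325×10¹⁵ × (2.431×10⁻⁸ − 2.015×10⁻⁸) = 9.686×10⁶ m²/s².
v = 3112 m/s = 3.112 km/s.

v ≈ 3.112 km/s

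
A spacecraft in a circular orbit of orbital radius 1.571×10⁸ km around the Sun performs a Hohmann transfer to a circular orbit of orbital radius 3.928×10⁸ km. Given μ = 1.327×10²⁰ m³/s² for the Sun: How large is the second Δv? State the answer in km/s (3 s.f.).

Δv ≈ 4.49 km/s

r₁ = 1.571×10⁸ km = 1.571×10¹¹ m.
r₂ = 3.928×10⁸ km = 3.928×10¹¹ m.
Transfer ellipse a_t = (r₁ + r₂)/2 = 2.750×10¹¹ m.
At r₁: circular v_c1 = √(μ/r₁) = 29060 m/s; transfer-perihelion v_p = √[μ(2/r₁ − 1/a_t)] = 34740 m/s.
At r₂: circular v_c2 = √(μ/r₂) = 18380 m/s; transfer-aphelion v_a = √[μ(2/r₂ − 1/a_t)] = 13890 m/s.
Δv₂ = v_c2 − v_a = 4487 m/s.
= 4.487 km/s.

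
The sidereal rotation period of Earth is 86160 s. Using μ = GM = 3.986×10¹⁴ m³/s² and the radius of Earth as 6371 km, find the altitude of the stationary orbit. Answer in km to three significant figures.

A synchronous orbit has period T, so by Kepler's third law a = (μT²/4π²)^(1/3).
μT²/4π² = 3.986×10¹⁴ × (8.616×10⁴)² / 39.48 = 7.495×10²² m³.
a = 4.216×10⁷ m = 42163 km.
Altitude h = a − R = 42163 − 6371 = 35792 km.

h_sync ≈ 35800 km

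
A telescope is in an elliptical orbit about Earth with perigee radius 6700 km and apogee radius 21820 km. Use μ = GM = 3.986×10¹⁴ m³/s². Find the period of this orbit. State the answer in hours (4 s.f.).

T ≈ 4.707 hours

Semi-major axis a = (r_p + r_a)/2 = (6700.0 + 21820)/2 = 14260 km = 1.426×10⁷ m.
By Kepler's third law T = 2π√(a³/μ) = 2π × 2.697×10³ = 1.695×10⁴ s.
= 4.707 hours.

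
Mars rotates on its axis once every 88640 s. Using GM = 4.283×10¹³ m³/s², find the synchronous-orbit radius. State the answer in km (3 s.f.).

r_sync ≈ 20400 km

A synchronous orbit has period T, so by Kepler's third law a = (μT²/4π²)^(1/3).
μT²/4π² = 4.283×10¹³ × (8.864×10⁴)² / 39.48 = 8.524×10²¹ m³.
a = 2.043×10⁷ m = 20428 km.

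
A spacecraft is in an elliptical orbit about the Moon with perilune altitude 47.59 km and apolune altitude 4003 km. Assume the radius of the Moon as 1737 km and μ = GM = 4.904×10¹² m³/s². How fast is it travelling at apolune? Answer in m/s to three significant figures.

r_p = 1737 + 47.59 = 1784.6 km = 1.7846×10⁶ m.
r_a = 1737 + 4003 = 5740.0 km = 5.7400×10⁶ m.
Semi-major axis a = (r_p + r_a)/2 = 3762.3 km = 3.762×10⁶ m.
Vis-viva: v² = μ(2/r − 1/a) = 4.904×10¹² × (3.484×10⁻⁷ − 2.658×10⁻⁷) = 4.053×10⁵ m²/s².
v = 636.6 m/s.

v ≈ 637 m/s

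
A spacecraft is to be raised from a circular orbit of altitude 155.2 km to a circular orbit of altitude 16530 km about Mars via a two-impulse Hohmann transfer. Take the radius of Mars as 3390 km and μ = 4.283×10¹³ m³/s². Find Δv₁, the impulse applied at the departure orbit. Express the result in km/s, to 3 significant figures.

r₁ = 3390 + 155.2 = 3545.2 km = 3.5452×10⁶ m.
r₂ = 3390 + 16530 = 19920 km = 1.9920×10⁷ m.
Transfer ellipse a_t = (r₁ + r₂)/2 = 1.173×10⁷ m.
At r₁: circular v_c1 = √(μ/r₁) = 3476 m/s; transfer-periapsis v_p = √[μ(2/r₁ − 1/a_t)] = 4529 m/s.
Δv₁ = v_p − v_c1 = 1053 m/s.
= 1.053 km/s.

Δv ≈ 1.05 km/s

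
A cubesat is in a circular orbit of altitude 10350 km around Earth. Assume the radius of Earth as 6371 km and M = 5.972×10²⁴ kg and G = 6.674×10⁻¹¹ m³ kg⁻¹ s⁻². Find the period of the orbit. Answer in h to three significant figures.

T ≈ 5.98 h

μ = GM = 6.674×10⁻¹¹ × 5.972×10²⁴ = 3.986×10¹⁴ m³/s².
r = 6371 + 10350 = 16721 km = 1.6721×10⁷ m.
Kepler's third law: T = 2π√(r³/μ) = 2π√((1.672×10⁷)³ / 3.986×10¹⁴).
r³/μ = 1.173×10⁷ s², so T = 2π × 3.425×10³ = 2.152×10⁴ s.
Converting: 2.152×10⁴ s ÷ 3600 = 5.977 h.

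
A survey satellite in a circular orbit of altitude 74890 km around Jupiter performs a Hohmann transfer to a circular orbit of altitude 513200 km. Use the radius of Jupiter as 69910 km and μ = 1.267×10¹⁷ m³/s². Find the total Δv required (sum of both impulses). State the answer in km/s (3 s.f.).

Δv_total ≈ 13.3 km/s

r₁ = 69910 + 74890 = 144800 km = 1.4480×10⁸ m.
r₂ = 69910 + 513200 = 583110 km = 5.8311×10⁸ m.
Transfer ellipse a_t = (r₁ + r₂)/2 = 3.640×10⁸ m.
At r₁: circular v_c1 = √(μ/r₁) = 29580 m/s; transfer-perijove v_p = √[μ(2/r₁ − 1/a_t)] = 37440 m/s.
Δv₁ = v_p − v_c1 = 7861 m/s.
At r₂: circular v_c2 = √(μ/r₂) = 14740 m/s; transfer-apojove v_a = √[μ(2/r₂ − 1/a_t)] = 9298 m/s.
Δv₂ = v_c2 − v_a = 5443 m/s.
Total Δv = Δv₁ + Δv₂ = 13300 m/s = 13.30 km/s.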